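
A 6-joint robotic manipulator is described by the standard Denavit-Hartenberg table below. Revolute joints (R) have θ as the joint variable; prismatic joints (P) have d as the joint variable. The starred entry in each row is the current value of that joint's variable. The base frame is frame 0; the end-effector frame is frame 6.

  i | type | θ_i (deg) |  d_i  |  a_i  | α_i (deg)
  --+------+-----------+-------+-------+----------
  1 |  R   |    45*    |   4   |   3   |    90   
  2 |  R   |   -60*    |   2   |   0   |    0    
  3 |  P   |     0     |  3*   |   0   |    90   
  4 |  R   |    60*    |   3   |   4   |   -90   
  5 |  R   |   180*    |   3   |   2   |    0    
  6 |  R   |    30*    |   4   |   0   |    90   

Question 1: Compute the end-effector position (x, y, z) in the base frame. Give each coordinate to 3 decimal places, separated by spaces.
after link 1: o_1 = (2.1213, 2.1213, 4.0000)
after link 2: o_2 = (3.5355, 0.7071, 4.0000)
after link 3: o_3 = (5.6569, -1.4142, 4.0000)
after link 4: o_4 = (6.9763, -4.9937, 0.7679)
after link 5: o_5 = (5.5401, -6.1017, 3.8840)
after link 6: o_6 = (5.7296, -8.7407, 6.8840)

5.730 -8.741 6.884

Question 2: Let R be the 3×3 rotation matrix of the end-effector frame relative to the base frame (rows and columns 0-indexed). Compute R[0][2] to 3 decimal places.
End-effector z-axis (col 2 of R) = (0.1358,0.7481,0.6495)
R[0][2] = 0.1358

0.136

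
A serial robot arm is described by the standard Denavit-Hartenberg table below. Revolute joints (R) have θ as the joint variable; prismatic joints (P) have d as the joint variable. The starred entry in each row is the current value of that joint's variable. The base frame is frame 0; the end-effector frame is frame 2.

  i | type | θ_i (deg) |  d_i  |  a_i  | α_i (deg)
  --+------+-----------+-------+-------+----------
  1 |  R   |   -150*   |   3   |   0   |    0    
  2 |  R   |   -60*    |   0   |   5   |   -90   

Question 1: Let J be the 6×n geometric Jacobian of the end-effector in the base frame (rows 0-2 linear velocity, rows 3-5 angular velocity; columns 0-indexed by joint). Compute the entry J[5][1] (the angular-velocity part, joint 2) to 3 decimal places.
axis z_1 = (0.0000,0.0000,1.0000); lever o_n−o_1 = (-4.3301,2.5000,0.0000)
cross product → J_v[:, 1] = (-2.5000,-4.3301,0.0000)
J_ω[:, 1] = z_1
entry J[5][1] = 1.0000

1.000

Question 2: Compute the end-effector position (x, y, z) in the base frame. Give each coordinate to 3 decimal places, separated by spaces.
-4.330 2.500 3.000

after link 1: o_1 = (0.0000, 0.0000, 3.0000)
after link 2: o_2 = (-4.3301, 2.5000, 3.0000)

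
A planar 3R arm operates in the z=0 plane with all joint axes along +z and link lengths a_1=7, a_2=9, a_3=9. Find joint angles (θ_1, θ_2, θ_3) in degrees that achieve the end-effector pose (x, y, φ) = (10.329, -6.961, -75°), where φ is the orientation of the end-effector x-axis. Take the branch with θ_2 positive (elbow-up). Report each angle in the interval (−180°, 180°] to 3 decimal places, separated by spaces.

-59.999 120.003 -135.003

wrist centre = target − a_3·(cos φ, sin φ) = (7.9996, 1.7323)
cos θ_2 = (66.9950−7²−9²)/(2·7·9) = -0.5000; θ_2 = 120.0026° (elbow-up)
β = atan2(1.7323,7.9996) = 12.2188°; ψ = atan2(7.7940,2.4996) = 72.2183°
θ_1 = β − ψ = -59.9994°
θ_3 = φ − θ_1 − θ_2 = -135.0032° (wrapped to (-180°,180°])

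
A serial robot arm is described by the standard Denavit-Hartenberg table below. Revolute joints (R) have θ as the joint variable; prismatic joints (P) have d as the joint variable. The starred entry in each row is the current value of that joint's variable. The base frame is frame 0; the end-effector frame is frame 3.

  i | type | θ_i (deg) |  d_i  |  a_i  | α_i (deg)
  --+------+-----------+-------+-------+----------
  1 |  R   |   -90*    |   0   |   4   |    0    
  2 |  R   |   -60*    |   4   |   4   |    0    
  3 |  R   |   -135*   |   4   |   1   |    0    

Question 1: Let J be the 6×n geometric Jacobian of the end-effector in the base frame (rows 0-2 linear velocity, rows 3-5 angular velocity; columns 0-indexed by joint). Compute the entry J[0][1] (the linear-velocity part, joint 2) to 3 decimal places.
axis z_1 = (0.0000,0.0000,1.0000); lever o_n−o_1 = (-3.2053,-1.0341,8.0000)
cross product → J_v[:, 1] = (1.0341,-3.2053,0.0000)
J_ω[:, 1] = z_1
entry J[0][1] = 1.0341

1.034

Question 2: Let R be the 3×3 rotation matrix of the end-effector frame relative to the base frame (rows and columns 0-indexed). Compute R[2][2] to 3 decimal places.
1.000

End-effector z-axis (col 2 of R) = (0.0000,0.0000,1.0000)
R[2][2] = 1.0000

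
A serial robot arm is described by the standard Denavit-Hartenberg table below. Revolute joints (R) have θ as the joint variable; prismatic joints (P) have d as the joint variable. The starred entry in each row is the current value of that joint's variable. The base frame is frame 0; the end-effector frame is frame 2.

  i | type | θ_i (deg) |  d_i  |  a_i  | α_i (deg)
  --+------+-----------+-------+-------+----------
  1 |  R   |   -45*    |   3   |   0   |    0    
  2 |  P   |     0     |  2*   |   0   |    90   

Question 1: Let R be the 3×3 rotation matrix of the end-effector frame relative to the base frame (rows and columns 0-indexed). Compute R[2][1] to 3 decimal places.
End-effector y-axis (col 1 of R) = (0.0000,0.0000,1.0000)
R[2][1] = 1.0000

1.000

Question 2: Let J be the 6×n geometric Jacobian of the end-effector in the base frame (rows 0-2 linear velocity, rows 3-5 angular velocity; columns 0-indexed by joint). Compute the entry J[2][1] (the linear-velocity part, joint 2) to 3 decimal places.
prismatic axis z_1 = (0.0000,0.0000,1.0000)
J_v[:, 1] = z_1; J_ω[:, 1] = (0,0,0)
entry J[2][1] = 1.0000

1.000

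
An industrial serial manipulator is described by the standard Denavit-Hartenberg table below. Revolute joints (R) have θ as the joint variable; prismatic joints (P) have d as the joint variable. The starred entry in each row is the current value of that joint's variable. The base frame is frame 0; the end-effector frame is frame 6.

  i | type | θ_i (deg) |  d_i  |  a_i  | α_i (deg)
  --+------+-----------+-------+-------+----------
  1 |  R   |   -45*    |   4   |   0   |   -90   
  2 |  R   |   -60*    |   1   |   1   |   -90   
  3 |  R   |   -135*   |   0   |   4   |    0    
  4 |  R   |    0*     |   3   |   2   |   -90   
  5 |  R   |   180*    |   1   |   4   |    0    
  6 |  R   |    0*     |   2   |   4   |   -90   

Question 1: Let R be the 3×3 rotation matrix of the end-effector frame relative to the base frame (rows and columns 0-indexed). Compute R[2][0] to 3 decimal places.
0.612

End-effector x-axis (col 0 of R) = (-0.2500,-0.7500,0.6124)
R[2][0] = 0.6124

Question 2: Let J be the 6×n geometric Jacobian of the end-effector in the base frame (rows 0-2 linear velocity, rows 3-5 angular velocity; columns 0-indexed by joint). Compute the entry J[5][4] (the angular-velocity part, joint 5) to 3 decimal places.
axis z_4 = (0.7500,0.2500,0.6124); lever o_n−o_4 = (0.2500,-5.2500,6.7361)
cross product → J_v[:, 4] = (4.8990,-4.8990,-4.0000)
J_ω[:, 4] = z_4
entry J[5][4] = 0.6124

0.612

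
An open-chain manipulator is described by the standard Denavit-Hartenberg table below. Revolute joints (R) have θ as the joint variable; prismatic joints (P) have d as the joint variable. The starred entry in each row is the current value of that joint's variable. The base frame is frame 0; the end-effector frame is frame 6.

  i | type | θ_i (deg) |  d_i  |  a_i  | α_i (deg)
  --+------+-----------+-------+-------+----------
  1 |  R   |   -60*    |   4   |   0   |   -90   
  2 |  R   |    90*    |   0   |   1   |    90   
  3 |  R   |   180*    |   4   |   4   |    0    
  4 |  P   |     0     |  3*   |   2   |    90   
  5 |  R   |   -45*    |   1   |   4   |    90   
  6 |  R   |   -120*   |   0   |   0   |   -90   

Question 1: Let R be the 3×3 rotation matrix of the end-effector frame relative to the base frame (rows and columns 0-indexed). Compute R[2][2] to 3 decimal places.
End-effector z-axis (col 2 of R) = (-0.7392,0.2803,0.6124)
R[2][2] = 0.6124

0.612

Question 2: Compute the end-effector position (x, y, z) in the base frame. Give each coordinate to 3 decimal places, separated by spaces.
after link 1: o_1 = (0.0000, 0.0000, 4.0000)
after link 2: o_2 = (0.0000, -0.0000, 3.0000)
after link 3: o_3 = (2.0000, -3.4641, 7.0000)
after link 4: o_4 = (3.5000, -6.0622, 9.0000)
after link 5: o_5 = (2.9518, -3.1127, 11.8284)
after link 6: o_6 = (2.9518, -3.1127, 11.8284)

2.952 -3.113 11.828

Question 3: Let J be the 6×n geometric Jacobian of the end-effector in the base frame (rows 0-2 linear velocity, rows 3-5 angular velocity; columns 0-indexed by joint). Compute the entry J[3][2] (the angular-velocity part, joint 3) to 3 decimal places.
axis z_2 = (0.5000,-0.8660,0.0000); lever o_n−o_2 = (2.9518,-3.1127,8.8284)
cross product → J_v[:, 2] = (-7.6456,-4.4142,1.0000)
J_ω[:, 2] = z_2
entry J[3][2] = 0.5000

0.500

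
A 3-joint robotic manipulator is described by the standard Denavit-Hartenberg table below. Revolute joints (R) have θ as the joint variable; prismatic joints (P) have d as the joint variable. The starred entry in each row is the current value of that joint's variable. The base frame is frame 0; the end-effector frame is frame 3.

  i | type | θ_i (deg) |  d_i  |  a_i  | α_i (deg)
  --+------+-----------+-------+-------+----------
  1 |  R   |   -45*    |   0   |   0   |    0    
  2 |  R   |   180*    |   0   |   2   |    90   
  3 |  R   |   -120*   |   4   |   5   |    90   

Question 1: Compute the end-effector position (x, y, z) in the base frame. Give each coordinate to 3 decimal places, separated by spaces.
3.182 2.475 -4.330

after link 1: o_1 = (0.0000, 0.0000, 0.0000)
after link 2: o_2 = (-1.4142, 1.4142, 0.0000)
after link 3: o_3 = (3.1820, 2.4749, -4.3301)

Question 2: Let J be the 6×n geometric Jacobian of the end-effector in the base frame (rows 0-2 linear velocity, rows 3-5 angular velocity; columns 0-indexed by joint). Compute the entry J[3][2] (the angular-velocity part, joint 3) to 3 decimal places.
axis z_2 = (0.7071,0.7071,0.0000); lever o_n−o_2 = (4.5962,1.0607,-4.3301)
cross product → J_v[:, 2] = (-3.0619,3.0619,-2.5000)
J_ω[:, 2] = z_2
entry J[3][2] = 0.7071

0.707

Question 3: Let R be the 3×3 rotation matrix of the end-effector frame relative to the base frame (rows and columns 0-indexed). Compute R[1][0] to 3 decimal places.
-0.354

End-effector x-axis (col 0 of R) = (0.3536,-0.3536,-0.8660)
R[1][0] = -0.3536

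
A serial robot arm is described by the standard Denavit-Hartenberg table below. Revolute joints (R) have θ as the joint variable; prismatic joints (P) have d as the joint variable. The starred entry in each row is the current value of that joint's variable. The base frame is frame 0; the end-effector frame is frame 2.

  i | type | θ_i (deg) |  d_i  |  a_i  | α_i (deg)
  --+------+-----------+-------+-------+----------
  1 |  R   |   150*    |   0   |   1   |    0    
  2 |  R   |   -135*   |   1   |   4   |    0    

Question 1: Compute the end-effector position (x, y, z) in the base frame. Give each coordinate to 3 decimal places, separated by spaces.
after link 1: o_1 = (-0.8660, 0.5000, 0.0000)
after link 2: o_2 = (2.9977, 1.5353, 1.0000)

2.998 1.535 1.000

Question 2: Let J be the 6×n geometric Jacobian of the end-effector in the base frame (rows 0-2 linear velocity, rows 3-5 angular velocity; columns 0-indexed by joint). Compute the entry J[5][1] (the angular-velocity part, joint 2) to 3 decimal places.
axis z_1 = (0.0000,0.0000,1.0000); lever o_n−o_1 = (3.8637,1.0353,1.0000)
cross product → J_v[:, 1] = (-1.0353,3.8637,0.0000)
J_ω[:, 1] = z_1
entry J[5][1] = 1.0000

1.000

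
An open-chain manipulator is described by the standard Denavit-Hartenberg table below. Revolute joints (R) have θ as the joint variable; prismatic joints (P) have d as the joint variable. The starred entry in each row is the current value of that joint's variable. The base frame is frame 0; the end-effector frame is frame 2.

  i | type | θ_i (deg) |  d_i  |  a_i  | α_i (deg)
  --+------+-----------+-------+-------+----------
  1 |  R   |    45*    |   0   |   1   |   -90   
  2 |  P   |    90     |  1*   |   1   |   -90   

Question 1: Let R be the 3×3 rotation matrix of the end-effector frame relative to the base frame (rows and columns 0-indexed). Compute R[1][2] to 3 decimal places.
End-effector z-axis (col 2 of R) = (-0.7071,-0.7071,-0.0000)
R[1][2] = -0.7071

-0.707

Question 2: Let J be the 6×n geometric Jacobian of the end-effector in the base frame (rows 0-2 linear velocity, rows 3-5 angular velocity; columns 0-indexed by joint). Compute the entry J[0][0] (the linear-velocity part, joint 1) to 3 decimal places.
-1.414

axis z_0 = ẑ; lever o_n−o_0 = (0.0000,1.4142,-1.0000)
cross product → J_v[:, 0] = (-1.4142,0.0000,0.0000)
J_ω[:, 0] = z_0
entry J[0][0] = -1.4142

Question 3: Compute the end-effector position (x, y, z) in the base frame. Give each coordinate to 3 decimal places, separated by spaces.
after link 1: o_1 = (0.7071, 0.7071, 0.0000)
after link 2: o_2 = (0.0000, 1.4142, -1.0000)

0.000 1.414 -1.000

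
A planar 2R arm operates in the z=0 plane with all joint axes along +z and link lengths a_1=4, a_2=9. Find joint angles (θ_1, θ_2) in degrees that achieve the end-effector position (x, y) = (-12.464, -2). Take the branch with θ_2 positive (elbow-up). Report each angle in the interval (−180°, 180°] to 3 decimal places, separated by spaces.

168.229 30.004

cos θ_2 = (159.3513−4²−9²)/(2·4·9) = 0.8660; θ_2 = 30.0040° (elbow-up)
β = atan2(-2.0000,-12.4640) = -170.8839°; ψ = atan2(4.5005,11.7939) = 20.8868°
θ_1 = β − ψ = -191.7707°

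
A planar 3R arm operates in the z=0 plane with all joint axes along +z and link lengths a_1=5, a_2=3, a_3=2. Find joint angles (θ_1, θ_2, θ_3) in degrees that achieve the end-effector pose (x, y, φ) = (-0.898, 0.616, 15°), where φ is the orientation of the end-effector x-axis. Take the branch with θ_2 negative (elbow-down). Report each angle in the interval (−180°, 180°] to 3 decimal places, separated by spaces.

wrist centre = target − a_3·(cos φ, sin φ) = (-2.8299, 0.0984)
cos θ_2 = (8.0177−5²−3²)/(2·5·3) = -0.8661; θ_2 = -150.0057° (elbow-down)
β = atan2(0.0984,-2.8299) = 178.0093°; ψ = atan2(-1.4997,2.4018) = -31.9819°
θ_1 = β − ψ = 209.9912°
θ_3 = φ − θ_1 − θ_2 = -44.9854° (wrapped to (-180°,180°])

-150.009 -150.006 -44.985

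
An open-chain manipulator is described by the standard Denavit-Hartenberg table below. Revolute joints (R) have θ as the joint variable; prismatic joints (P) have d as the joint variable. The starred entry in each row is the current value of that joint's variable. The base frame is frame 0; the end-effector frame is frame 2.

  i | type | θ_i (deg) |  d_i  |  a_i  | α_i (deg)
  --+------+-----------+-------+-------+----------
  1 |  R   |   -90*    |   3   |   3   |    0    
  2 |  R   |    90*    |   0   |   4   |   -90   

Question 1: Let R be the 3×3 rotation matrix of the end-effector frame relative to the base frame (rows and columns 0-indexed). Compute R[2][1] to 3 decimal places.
-1.000

End-effector y-axis (col 1 of R) = (0.0000,0.0000,-1.0000)
R[2][1] = -1.0000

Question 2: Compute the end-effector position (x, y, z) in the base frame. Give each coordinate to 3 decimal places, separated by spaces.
after link 1: o_1 = (0.0000, -3.0000, 3.0000)
after link 2: o_2 = (4.0000, -3.0000, 3.0000)

4.000 -3.000 3.000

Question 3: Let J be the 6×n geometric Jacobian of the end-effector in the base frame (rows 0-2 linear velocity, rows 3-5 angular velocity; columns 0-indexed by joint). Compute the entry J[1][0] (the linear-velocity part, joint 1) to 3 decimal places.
axis z_0 = ẑ; lever o_n−o_0 = (4.0000,-3.0000,3.0000)
cross product → J_v[:, 0] = (3.0000,4.0000,-0.0000)
J_ω[:, 0] = z_0
entry J[1][0] = 4.0000

4.000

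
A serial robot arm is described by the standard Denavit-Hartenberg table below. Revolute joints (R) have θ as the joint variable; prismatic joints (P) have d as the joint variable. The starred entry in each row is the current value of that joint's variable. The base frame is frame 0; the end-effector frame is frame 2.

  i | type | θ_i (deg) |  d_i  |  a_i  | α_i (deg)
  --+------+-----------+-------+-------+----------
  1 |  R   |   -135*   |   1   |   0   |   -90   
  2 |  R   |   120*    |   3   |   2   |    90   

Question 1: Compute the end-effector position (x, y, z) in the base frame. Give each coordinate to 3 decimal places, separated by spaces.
2.828 -1.414 -0.732

after link 1: o_1 = (0.0000, 0.0000, 1.0000)
after link 2: o_2 = (2.8284, -1.4142, -0.7321)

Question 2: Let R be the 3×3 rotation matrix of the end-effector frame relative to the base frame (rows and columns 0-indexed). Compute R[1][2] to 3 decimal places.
-0.612

End-effector z-axis (col 2 of R) = (-0.6124,-0.6124,-0.5000)
R[1][2] = -0.6124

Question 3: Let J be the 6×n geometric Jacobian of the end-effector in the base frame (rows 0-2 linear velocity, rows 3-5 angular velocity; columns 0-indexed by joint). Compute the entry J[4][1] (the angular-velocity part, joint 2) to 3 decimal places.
axis z_1 = (0.7071,-0.7071,0.0000); lever o_n−o_1 = (2.8284,-1.4142,-1.7321)
cross product → J_v[:, 1] = (1.2247,1.2247,1.0000)
J_ω[:, 1] = z_1
entry J[4][1] = -0.7071

-0.707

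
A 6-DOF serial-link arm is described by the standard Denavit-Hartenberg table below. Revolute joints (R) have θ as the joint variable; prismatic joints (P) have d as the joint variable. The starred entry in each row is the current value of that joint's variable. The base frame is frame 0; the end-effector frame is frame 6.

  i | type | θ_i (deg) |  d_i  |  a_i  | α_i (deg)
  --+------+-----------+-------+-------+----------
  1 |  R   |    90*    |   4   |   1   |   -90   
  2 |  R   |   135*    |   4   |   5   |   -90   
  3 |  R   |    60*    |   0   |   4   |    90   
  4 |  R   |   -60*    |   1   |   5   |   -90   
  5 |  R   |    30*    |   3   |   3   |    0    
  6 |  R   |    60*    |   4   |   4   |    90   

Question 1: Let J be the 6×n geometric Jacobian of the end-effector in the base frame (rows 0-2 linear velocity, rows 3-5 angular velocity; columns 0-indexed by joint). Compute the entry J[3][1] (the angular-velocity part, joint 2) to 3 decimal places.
axis z_1 = (-1.0000,0.0000,0.0000); lever o_n−o_1 = (10.2542,-3.5026,-7.8585)
cross product → J_v[:, 1] = (-0.0000,-7.8585,3.5026)
J_ω[:, 1] = z_1
entry J[3][1] = -1.0000

-1.000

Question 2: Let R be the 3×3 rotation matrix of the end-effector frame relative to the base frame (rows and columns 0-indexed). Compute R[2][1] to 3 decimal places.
0.047

End-effector y-axis (col 1 of R) = (0.7500,-0.6597,0.0474)
R[2][1] = 0.0474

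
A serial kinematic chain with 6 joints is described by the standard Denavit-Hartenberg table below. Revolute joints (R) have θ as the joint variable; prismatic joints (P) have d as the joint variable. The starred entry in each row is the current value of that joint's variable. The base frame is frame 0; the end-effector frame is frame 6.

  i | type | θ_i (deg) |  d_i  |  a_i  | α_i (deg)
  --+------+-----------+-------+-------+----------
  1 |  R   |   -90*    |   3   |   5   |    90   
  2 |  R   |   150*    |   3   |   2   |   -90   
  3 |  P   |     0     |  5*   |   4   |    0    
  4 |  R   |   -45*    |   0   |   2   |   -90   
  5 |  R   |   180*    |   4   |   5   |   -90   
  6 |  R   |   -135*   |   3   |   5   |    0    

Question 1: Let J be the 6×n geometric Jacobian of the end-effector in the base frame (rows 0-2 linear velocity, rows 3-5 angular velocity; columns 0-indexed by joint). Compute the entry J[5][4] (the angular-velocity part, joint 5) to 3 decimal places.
axis z_4 = (0.7071,0.6124,0.3536); lever o_n−o_4 = (6.3640,5.2178,-0.4516)
cross product → J_v[:, 4] = (-2.1213,2.5694,-0.2076)
J_ω[:, 4] = z_4
entry J[5][4] = 0.3536

0.354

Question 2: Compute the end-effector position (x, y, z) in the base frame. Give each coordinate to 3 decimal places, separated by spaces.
1.950 9.139 1.925

after link 1: o_1 = (0.0000, -5.0000, 3.0000)
after link 2: o_2 = (-3.0000, -3.2679, 4.0000)
after link 3: o_3 = (-3.0000, 2.6962, 1.6699)
after link 4: o_4 = (-4.4142, 3.9209, 2.3770)
after link 5: o_5 = (1.9497, 3.3085, 2.0234)
after link 6: o_6 = (1.9497, 9.1387, 1.9254)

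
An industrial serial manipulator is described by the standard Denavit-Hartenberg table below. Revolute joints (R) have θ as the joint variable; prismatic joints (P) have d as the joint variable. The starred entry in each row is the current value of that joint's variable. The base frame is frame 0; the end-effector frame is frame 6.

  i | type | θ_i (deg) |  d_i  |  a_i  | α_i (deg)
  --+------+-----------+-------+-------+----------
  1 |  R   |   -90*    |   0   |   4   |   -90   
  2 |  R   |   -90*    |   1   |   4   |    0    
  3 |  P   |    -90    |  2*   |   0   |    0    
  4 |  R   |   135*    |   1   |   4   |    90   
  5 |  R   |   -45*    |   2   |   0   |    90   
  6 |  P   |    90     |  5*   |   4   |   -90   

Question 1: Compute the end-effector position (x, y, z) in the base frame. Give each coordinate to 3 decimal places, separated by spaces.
after link 1: o_1 = (0.0000, -4.0000, 0.0000)
after link 2: o_2 = (1.0000, -4.0000, 4.0000)
after link 3: o_3 = (3.0000, -4.0000, 4.0000)
after link 4: o_4 = (4.0000, -6.8284, 6.8284)
after link 5: o_5 = (4.0000, -5.4142, 8.2426)
after link 6: o_6 = (0.4645, -0.0858, 8.5711)

0.464 -0.086 8.571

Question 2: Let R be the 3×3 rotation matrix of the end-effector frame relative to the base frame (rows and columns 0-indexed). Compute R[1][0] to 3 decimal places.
End-effector x-axis (col 0 of R) = (-0.0000,0.7071,0.7071)
R[1][0] = 0.7071

0.707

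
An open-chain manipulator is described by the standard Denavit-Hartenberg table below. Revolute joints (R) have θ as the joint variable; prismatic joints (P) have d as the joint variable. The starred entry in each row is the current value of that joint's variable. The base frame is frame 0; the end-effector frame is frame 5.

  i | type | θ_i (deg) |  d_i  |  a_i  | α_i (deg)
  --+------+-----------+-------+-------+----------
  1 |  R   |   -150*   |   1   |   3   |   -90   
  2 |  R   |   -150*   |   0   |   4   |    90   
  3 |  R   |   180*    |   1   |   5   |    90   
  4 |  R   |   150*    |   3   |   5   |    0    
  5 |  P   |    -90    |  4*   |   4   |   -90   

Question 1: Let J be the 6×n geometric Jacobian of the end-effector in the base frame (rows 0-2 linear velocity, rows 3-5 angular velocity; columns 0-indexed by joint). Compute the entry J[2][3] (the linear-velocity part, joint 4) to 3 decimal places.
5.000

axis z_3 = (0.5000,-0.8660,0.0000); lever o_n−o_3 = (7.8301,-3.5622,-4.0000)
cross product → J_v[:, 3] = (3.4641,2.0000,5.0000)
J_ω[:, 3] = z_3
entry J[2][3] = 5.0000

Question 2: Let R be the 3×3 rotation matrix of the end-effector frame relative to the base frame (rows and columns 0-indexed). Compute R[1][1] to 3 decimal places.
0.866

End-effector y-axis (col 1 of R) = (-0.5000,0.8660,-0.0000)
R[1][1] = 0.8660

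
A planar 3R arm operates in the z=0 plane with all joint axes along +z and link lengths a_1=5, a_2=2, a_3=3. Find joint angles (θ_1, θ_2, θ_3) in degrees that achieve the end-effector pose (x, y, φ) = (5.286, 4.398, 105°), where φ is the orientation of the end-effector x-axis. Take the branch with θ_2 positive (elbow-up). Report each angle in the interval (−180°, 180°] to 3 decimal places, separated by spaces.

-2.200 59.987 47.213

wrist centre = target − a_3·(cos φ, sin φ) = (6.0625, 1.5002)
cos θ_2 = (39.0041−5²−2²)/(2·5·2) = 0.5002; θ_2 = 59.9866° (elbow-up)
β = atan2(1.5002,6.0625) = 13.8993°; ψ = atan2(1.7318,6.0004) = 16.0990°
θ_1 = β − ψ = -2.1998°
θ_3 = φ − θ_1 − θ_2 = 47.2132° (wrapped to (-180°,180°])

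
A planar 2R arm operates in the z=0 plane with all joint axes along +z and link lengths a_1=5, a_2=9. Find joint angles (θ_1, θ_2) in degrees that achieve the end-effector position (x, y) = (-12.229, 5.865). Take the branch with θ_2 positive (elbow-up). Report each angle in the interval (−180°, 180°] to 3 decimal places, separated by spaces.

135.004 29.994

cos θ_2 = (183.9467−5²−9²)/(2·5·9) = 0.8661; θ_2 = 29.9944° (elbow-up)
β = atan2(5.8650,-12.2290) = 154.3777°; ψ = atan2(4.4992,12.7947) = 19.3742°
θ_1 = β − ψ = 135.0035°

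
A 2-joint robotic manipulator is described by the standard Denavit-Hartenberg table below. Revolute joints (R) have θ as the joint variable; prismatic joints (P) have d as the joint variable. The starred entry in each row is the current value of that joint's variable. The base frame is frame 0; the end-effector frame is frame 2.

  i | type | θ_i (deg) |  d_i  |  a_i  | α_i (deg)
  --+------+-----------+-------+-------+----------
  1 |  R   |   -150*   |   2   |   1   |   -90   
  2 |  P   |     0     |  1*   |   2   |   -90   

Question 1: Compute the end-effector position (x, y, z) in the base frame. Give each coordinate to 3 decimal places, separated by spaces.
-2.098 -2.366 2.000

after link 1: o_1 = (-0.8660, -0.5000, 2.0000)
after link 2: o_2 = (-2.0981, -2.3660, 2.0000)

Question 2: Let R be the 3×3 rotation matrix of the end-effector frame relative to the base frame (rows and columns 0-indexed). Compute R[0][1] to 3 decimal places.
-0.500

End-effector y-axis (col 1 of R) = (-0.5000,0.8660,-0.0000)
R[0][1] = -0.5000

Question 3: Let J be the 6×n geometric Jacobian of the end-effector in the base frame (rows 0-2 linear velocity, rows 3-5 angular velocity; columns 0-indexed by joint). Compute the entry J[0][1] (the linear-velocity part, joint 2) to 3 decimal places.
prismatic axis z_1 = (0.5000,-0.8660,0.0000)
J_v[:, 1] = z_1; J_ω[:, 1] = (0,0,0)
entry J[0][1] = 0.5000

0.500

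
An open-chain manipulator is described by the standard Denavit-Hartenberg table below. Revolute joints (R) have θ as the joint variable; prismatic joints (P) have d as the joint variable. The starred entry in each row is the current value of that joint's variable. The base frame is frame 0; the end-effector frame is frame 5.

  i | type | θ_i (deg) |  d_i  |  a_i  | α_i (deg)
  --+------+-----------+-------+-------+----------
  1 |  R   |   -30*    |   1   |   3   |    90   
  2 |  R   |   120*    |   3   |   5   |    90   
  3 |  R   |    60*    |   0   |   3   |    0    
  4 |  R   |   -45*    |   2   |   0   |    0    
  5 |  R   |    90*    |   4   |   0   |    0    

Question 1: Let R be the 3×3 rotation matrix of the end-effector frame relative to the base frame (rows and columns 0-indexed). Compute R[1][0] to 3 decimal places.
-0.901

End-effector x-axis (col 0 of R) = (-0.3709,-0.9012,-0.2241)
R[1][0] = -0.9012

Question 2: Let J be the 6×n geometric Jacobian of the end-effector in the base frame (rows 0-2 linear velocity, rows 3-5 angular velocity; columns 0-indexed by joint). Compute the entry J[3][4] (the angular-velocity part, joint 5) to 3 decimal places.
axis z_4 = (0.7500,-0.4330,0.5000); lever o_n−o_4 = (3.0000,-1.7321,2.0000)
cross product → J_v[:, 4] = (-0.0000,-0.0000,-0.0000)
J_ω[:, 4] = z_4
entry J[3][4] = 0.7500

0.750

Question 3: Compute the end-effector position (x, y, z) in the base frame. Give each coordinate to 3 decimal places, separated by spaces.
1.484 -7.321 9.629

after link 1: o_1 = (2.5981, -1.5000, 1.0000)
after link 2: o_2 = (-1.0670, -2.8481, 5.3301)
after link 3: o_3 = (-3.0155, -4.7231, 6.6292)
after link 4: o_4 = (-1.5155, -5.5891, 7.6292)
after link 5: o_5 = (1.4845, -7.3212, 9.6292)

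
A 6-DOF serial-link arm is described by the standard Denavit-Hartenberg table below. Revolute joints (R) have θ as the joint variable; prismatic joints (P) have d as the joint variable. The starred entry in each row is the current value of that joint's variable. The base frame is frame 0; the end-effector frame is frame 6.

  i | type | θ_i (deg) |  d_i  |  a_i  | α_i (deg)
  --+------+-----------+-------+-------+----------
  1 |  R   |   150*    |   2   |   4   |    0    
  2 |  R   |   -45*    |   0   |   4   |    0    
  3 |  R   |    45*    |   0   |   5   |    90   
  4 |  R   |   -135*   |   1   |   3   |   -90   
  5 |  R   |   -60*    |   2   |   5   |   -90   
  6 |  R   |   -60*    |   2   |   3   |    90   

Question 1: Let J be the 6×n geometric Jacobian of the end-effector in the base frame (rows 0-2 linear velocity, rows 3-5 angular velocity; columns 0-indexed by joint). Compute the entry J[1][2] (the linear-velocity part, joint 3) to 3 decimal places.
0.557

axis z_2 = (0.0000,0.0000,1.0000); lever o_n−o_2 = (0.5567,6.1786,-8.8955)
cross product → J_v[:, 2] = (-6.1786,0.5567,0.0000)
J_ω[:, 2] = z_2
entry J[1][2] = 0.5567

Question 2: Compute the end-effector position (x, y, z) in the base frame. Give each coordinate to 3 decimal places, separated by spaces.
-3.943 12.042 -6.895

after link 1: o_1 = (-3.4641, 2.0000, 2.0000)
after link 2: o_2 = (-4.4994, 5.8637, 2.0000)
after link 3: o_3 = (-8.8295, 8.3637, 2.0000)
after link 4: o_4 = (-6.4924, 8.1691, -0.1213)
after link 5: o_5 = (-4.0211, 11.7423, -3.3033)
after link 6: o_6 = (-3.9427, 12.0423, -6.8955)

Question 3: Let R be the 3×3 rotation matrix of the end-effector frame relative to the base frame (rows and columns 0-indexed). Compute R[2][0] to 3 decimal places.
End-effector x-axis (col 0 of R) = (-0.1607,0.5928,-0.7891)
R[2][0] = -0.7891

-0.789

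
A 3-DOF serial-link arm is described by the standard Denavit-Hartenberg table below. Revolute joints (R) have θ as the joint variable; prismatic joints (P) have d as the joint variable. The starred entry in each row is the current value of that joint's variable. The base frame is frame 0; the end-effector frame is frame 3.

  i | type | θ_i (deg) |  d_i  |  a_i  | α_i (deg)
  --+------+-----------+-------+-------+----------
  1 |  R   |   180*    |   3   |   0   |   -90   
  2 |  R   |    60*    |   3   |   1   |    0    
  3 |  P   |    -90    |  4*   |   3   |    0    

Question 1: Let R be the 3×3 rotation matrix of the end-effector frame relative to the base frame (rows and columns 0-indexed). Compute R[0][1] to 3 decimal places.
End-effector y-axis (col 1 of R) = (-0.5000,0.0000,-0.8660)
R[0][1] = -0.5000

-0.500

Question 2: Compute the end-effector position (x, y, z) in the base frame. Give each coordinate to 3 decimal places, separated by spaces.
-3.098 -7.000 3.634

after link 1: o_1 = (0.0000, 0.0000, 3.0000)
after link 2: o_2 = (-0.5000, -3.0000, 2.1340)
after link 3: o_3 = (-3.0981, -7.0000, 3.6340)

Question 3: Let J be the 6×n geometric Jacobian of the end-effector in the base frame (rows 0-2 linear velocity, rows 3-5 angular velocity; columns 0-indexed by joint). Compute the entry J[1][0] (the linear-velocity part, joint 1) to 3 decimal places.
axis z_0 = ẑ; lever o_n−o_0 = (-3.0981,-7.0000,3.6340)
cross product → J_v[:, 0] = (7.0000,-3.0981,0.0000)
J_ω[:, 0] = z_0
entry J[1][0] = -3.0981

-3.098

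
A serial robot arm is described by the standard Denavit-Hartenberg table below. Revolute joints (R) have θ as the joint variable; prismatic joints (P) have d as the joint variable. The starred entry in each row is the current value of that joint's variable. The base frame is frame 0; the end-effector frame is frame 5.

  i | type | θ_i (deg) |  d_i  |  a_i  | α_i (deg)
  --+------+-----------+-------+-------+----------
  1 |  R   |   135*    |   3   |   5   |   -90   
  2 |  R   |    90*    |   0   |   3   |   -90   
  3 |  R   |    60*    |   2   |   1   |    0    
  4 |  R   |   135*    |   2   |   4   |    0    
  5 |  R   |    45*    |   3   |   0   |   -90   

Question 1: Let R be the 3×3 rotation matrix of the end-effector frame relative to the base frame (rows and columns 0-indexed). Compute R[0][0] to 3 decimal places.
-0.612

End-effector x-axis (col 0 of R) = (-0.6124,-0.6124,0.5000)
R[0][0] = -0.6124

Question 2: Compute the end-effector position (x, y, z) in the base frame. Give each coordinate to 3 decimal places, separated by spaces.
after link 1: o_1 = (-3.5355, 3.5355, 3.0000)
after link 2: o_2 = (-3.5355, 3.5355, 0.0000)
after link 3: o_3 = (-1.5089, 2.7337, -0.5000)
after link 4: o_4 = (-0.8268, 0.5874, 3.3637)
after link 5: o_5 = (1.2945, -1.5339, 3.3637)

1.295 -1.534 3.364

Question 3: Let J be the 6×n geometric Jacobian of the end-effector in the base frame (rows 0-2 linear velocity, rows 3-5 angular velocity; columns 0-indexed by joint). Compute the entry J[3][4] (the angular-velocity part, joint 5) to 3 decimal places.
0.707

axis z_4 = (0.7071,-0.7071,-0.0000); lever o_n−o_4 = (2.1213,-2.1213,0.0000)
cross product → J_v[:, 4] = (-0.0000,-0.0000,0.0000)
J_ω[:, 4] = z_4
entry J[3][4] = 0.7071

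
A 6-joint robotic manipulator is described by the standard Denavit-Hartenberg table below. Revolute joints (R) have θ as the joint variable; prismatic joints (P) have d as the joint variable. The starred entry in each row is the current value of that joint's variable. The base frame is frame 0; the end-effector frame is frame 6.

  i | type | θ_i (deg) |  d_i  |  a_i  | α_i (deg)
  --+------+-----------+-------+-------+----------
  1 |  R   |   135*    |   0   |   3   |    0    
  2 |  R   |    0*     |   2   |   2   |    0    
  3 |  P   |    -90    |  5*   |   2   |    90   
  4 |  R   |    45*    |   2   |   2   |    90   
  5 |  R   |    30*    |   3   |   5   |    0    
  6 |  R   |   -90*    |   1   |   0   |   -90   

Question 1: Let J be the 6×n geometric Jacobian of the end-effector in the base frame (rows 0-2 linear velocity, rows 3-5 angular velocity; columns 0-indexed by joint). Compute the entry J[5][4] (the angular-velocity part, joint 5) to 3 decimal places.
axis z_4 = (0.5000,0.5000,-0.7071); lever o_n−o_4 = (5.9328,2.3973,0.2334)
cross product → J_v[:, 4] = (1.8119,-4.3119,-1.7678)
J_ω[:, 4] = z_4
entry J[5][4] = -0.7071

-0.707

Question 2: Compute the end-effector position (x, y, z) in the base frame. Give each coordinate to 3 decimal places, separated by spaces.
6.226 6.933 8.648

after link 1: o_1 = (-2.1213, 2.1213, 0.0000)
after link 2: o_2 = (-3.5355, 3.5355, 2.0000)
after link 3: o_3 = (-2.1213, 4.9497, 7.0000)
after link 4: o_4 = (0.2929, 4.5355, 8.4142)
after link 5: o_5 = (5.7257, 6.4328, 9.3548)
after link 6: o_6 = (6.2257, 6.9328, 8.6476)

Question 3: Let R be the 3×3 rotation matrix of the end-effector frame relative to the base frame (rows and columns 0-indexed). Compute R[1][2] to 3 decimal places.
0.079

End-effector z-axis (col 2 of R) = (0.7866,0.0795,0.6124)
R[1][2] = 0.0795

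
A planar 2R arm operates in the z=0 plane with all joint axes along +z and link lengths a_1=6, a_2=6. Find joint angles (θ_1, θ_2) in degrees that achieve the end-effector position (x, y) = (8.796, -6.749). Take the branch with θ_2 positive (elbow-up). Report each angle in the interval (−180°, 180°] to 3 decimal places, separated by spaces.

-59.994 44.992

cos θ_2 = (122.9186−6²−6²)/(2·6·6) = 0.7072; θ_2 = 44.9922° (elbow-up)
β = atan2(-6.7490,8.7960) = -37.4983°; ψ = atan2(4.2421,10.2432) = 22.4961°
θ_1 = β − ψ = -59.9944°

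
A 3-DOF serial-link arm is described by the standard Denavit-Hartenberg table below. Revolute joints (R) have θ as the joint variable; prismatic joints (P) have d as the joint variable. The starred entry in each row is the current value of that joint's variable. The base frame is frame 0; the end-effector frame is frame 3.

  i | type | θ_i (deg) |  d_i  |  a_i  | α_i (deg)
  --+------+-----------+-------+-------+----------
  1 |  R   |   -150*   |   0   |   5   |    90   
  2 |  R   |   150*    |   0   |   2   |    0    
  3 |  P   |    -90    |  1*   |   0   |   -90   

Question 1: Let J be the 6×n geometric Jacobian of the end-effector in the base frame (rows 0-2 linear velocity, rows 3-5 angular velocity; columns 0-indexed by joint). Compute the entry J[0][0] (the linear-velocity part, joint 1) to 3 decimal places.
0.768

axis z_0 = ẑ; lever o_n−o_0 = (-3.3301,-0.7679,1.0000)
cross product → J_v[:, 0] = (0.7679,-3.3301,0.0000)
J_ω[:, 0] = z_0
entry J[0][0] = 0.7679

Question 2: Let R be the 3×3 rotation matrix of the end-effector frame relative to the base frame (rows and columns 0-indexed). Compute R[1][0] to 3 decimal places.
End-effector x-axis (col 0 of R) = (-0.4330,-0.2500,0.8660)
R[1][0] = -0.2500

-0.250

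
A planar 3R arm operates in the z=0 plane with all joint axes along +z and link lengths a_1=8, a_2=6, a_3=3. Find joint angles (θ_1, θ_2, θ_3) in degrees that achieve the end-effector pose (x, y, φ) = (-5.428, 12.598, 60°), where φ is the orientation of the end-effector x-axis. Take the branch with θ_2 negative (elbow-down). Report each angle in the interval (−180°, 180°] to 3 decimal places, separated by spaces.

150.001 -60.003 -29.998

wrist centre = target − a_3·(cos φ, sin φ) = (-6.9280, 9.9999)
cos θ_2 = (147.9957−8²−6²)/(2·8·6) = 0.5000; θ_2 = -60.0030° (elbow-down)
β = atan2(9.9999,-6.9280) = 124.7144°; ψ = atan2(-5.1963,10.9997) = -25.2862°
θ_1 = β − ψ = 150.0006°
θ_3 = φ − θ_1 − θ_2 = -29.9976° (wrapped to (-180°,180°])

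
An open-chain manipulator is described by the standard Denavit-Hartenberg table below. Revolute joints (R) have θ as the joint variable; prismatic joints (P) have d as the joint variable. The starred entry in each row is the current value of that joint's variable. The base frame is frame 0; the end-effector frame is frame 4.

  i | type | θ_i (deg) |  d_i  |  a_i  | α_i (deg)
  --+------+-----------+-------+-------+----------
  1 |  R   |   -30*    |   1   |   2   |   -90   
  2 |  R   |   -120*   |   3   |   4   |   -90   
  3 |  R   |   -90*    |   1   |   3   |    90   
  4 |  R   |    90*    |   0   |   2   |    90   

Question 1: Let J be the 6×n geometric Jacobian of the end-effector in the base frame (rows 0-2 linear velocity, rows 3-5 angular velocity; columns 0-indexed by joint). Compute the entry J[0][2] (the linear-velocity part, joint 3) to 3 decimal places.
axis z_2 = (0.7500,-0.4330,0.5000); lever o_n−o_2 = (3.7500,1.2990,1.5000)
cross product → J_v[:, 2] = (-1.2990,0.7500,2.5981)
J_ω[:, 2] = z_2
entry J[0][2] = -1.2990

-1.299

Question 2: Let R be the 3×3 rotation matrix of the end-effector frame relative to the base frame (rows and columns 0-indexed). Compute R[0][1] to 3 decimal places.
End-effector y-axis (col 1 of R) = (0.4330,-0.2500,-0.8660)
R[0][1] = 0.4330

0.433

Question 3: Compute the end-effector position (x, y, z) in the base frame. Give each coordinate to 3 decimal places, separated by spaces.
5.250 3.897 5.964

after link 1: o_1 = (1.7321, -1.0000, 1.0000)
after link 2: o_2 = (1.5000, 2.5981, 4.4641)
after link 3: o_3 = (3.7500, 4.7631, 4.9641)
after link 4: o_4 = (5.2500, 3.8971, 5.9641)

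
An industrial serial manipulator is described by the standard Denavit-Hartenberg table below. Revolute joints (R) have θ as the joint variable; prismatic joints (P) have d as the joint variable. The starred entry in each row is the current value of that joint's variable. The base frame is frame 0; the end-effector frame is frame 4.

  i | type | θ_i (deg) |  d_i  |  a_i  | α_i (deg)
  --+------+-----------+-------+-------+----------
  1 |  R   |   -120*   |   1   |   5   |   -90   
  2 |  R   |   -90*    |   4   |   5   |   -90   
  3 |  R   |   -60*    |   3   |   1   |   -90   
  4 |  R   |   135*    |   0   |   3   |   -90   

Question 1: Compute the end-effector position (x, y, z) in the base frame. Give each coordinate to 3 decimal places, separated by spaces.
after link 1: o_1 = (-2.5000, -4.3301, 1.0000)
after link 2: o_2 = (0.9641, -6.3301, 6.0000)
after link 3: o_3 = (0.2141, -9.3612, 6.5000)
after link 4: o_4 = (-0.3162, -6.6055, 5.4393)

-0.316 -6.606 5.439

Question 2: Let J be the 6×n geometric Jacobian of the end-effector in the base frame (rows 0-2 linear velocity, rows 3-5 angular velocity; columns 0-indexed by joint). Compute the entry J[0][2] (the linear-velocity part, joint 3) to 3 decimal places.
0.486

axis z_2 = (-0.5000,-0.8660,-0.0000); lever o_n−o_2 = (-1.2803,-0.2754,-0.5607)
cross product → J_v[:, 2] = (0.4855,-0.2803,-0.9711)
J_ω[:, 2] = z_2
entry J[0][2] = 0.4855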